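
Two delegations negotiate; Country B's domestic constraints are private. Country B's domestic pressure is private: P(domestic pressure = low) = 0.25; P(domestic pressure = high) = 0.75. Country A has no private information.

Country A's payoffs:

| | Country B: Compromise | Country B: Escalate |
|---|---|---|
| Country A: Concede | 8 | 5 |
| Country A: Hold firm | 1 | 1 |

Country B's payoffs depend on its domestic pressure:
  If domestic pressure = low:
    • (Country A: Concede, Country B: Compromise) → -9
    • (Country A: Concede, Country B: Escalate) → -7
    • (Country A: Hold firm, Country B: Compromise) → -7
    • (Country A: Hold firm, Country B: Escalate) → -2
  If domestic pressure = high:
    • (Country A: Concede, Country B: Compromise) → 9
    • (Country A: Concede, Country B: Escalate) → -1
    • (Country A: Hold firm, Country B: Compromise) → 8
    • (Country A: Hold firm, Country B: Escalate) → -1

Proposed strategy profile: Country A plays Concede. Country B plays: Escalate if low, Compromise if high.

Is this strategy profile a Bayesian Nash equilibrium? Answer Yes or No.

Country A plays Concede: E[Concede] = 0.25·(5) + 0.75·(8) = 7.25; E[Hold firm] = 1. Best-responding. ✓
Country B (domestic pressure low), facing Concede: Compromise gives -9, Escalate gives -7. Proposed Escalate is best. ✓
Country B (domestic pressure high), facing Concede: Compromise gives 9, Escalate gives -1. Proposed Compromise is best. ✓

Yes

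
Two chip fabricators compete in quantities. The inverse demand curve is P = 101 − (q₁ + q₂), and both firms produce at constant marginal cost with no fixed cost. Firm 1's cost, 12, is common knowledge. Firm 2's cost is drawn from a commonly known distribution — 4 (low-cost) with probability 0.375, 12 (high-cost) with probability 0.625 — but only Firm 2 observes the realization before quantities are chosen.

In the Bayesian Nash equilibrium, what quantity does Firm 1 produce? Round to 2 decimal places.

Type-c best response for Firm 2: q₂(c) = (101 − c)/2 − q₁/2.
Firm 1 maximizes expected profit; its first-order condition is 101 − 2q₁ − E[q₂] − 12 = 0.
Substituting E[q₂] and solving: E[c₂] = 9, so q₁ = (101 − 2·12 + 9)/3 = 28.6667.

28.67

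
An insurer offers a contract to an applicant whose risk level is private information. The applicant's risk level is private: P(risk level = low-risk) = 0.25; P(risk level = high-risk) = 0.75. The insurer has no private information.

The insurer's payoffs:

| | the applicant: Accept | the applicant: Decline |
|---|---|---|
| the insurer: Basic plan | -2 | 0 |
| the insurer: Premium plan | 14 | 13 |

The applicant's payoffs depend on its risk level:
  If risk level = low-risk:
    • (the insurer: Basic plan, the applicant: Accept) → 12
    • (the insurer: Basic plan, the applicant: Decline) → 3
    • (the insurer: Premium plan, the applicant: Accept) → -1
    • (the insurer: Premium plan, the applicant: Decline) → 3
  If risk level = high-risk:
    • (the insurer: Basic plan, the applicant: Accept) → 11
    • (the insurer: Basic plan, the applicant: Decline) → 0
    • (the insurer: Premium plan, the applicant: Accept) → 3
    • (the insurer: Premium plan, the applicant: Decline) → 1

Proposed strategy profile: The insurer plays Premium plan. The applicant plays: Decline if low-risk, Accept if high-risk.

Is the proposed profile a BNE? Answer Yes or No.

Yes

The insurer plays Premium plan: E[Premium plan] = 0.25·(13) + 0.75·(14) = 13.75; E[Basic plan] = -1.5. Best-responding. ✓
The applicant (risk level low-risk), facing Premium plan: Accept gives -1, Decline gives 3. Proposed Decline is best. ✓
The applicant (risk level high-risk), facing Premium plan: Accept gives 3, Decline gives 1. Proposed Accept is best. ✓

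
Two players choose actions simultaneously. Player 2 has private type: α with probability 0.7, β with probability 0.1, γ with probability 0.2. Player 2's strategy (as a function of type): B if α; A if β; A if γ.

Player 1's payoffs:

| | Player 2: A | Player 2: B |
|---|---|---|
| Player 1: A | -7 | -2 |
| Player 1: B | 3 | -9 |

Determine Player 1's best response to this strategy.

Compute Player 1's expected payoff for each action, taking the expectation over Player 2's type.
E[A] = 0.7·(-2) + 0.1·(-7) + 0.2·(-7) = -3.5
E[B] = 0.7·(-9) + 0.1·(3) + 0.2·(3) = -5.4
Best response: A (-3.5 is the largest).

A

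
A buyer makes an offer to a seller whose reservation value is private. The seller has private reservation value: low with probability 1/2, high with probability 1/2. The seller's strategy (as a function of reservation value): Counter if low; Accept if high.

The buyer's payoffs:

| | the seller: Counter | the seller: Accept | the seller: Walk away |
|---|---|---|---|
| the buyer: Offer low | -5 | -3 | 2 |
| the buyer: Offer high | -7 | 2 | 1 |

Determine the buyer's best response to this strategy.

Offer high

E[Offer low] = 1/2·(-5) + 1/2·(-3) = -4
E[Offer high] = 1/2·(-7) + 1/2·(2) = -5/2
Best response: Offer high (-5/2 is the largest).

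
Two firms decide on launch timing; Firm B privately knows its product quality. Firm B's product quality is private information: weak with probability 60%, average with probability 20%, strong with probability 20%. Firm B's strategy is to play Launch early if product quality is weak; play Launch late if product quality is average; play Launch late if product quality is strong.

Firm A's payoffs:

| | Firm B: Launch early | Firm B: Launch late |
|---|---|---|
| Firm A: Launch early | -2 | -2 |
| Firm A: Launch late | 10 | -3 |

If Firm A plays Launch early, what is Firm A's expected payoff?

-2

E[Launch early] = 0.6·(-2) + 0.2·(-2) + 0.2·(-2) = (-1.2) + (-0.4) + (-0.4) = -2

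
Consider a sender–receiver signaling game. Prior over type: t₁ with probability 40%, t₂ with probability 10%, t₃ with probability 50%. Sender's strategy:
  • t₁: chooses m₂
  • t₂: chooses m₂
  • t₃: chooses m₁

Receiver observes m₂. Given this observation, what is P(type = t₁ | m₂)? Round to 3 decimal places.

P(m₂) = 0.4·1 + 0.1·1 + 0.5·0 = 0.5
P(t₁ | m₂) = (0.4·1) / 0.5 = 0.4 / 0.5 = 0.8

0.800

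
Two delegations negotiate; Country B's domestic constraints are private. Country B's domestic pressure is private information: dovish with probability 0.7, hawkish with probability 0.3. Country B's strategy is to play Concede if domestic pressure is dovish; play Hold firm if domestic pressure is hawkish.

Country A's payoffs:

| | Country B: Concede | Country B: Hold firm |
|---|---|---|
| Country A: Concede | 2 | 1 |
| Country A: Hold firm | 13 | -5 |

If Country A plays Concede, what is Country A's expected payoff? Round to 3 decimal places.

E[Concede] = 0.7·2 + 0.3·1 = 1.4 + 0.3 = 1.7

1.700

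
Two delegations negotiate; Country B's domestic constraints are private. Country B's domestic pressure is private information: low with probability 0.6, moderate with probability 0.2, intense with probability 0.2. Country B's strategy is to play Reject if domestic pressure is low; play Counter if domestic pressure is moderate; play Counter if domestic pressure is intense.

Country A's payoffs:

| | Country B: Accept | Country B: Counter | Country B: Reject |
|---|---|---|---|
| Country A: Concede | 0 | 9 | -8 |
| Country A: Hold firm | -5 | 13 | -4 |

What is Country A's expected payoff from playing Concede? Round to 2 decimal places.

E[Concede] = 0.6·(-8) + 0.2·9 + 0.2·9 = (-4.8) + 1.8 + 1.8 = -1.2

-1.20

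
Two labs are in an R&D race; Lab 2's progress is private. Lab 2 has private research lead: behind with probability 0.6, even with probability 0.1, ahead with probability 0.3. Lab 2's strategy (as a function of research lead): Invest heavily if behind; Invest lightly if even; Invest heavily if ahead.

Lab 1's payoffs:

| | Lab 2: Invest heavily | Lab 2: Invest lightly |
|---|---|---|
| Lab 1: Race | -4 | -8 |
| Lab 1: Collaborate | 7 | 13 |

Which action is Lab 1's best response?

Collaborate

E[Race] = 0.6·(-4) + 0.1·(-8) + 0.3·(-4) = -4.4
E[Collaborate] = 0.6·(7) + 0.1·(13) + 0.3·(7) = 7.6
Best response: Collaborate (7.6 is the largest).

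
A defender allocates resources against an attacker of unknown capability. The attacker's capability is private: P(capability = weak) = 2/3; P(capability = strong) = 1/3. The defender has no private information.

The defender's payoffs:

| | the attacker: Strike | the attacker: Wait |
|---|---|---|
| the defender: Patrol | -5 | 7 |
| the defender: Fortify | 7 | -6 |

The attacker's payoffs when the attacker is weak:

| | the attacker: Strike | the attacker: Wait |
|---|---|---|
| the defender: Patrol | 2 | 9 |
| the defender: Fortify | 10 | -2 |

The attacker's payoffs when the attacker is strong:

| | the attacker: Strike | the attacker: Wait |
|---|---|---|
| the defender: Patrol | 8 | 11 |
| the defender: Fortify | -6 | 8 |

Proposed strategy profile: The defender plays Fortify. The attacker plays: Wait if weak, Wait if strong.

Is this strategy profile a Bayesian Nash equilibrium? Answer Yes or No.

No

The defender plays Fortify: E[Fortify] = 2/3·(-6) + 1/3·(-6) = -6; E[Patrol] = 7. Not best-responding. ✗
The attacker (capability weak), facing Fortify: Strike gives 10, Wait gives -2. Proposed Wait is not best — profitable deviation exists. ✗
The attacker (capability strong), facing Fortify: Strike gives -6, Wait gives 8. Proposed Wait is best. ✓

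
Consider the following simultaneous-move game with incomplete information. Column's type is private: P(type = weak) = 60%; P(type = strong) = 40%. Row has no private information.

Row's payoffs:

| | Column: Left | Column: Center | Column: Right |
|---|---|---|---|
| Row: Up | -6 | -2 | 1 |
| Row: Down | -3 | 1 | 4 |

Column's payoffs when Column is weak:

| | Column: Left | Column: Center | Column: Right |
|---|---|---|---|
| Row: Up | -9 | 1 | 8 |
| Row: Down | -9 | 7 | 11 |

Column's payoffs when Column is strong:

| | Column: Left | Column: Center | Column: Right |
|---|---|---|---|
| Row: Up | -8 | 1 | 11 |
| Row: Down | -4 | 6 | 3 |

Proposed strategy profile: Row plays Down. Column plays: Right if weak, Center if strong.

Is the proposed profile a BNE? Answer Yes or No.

Yes

A profile is a BNE iff every type of every player is best-responding given beliefs about the other side.
Row plays Down: E[Down] = 0.6·(4) + 0.4·(1) = 2.8; E[Up] = -0.2. Best-responding. ✓
Column (type weak), facing Down: Left gives -9, Center gives 7, Right gives 11. Proposed Right is best. ✓
Column (type strong), facing Down: Left gives -4, Center gives 6, Right gives 3. Proposed Center is best. ✓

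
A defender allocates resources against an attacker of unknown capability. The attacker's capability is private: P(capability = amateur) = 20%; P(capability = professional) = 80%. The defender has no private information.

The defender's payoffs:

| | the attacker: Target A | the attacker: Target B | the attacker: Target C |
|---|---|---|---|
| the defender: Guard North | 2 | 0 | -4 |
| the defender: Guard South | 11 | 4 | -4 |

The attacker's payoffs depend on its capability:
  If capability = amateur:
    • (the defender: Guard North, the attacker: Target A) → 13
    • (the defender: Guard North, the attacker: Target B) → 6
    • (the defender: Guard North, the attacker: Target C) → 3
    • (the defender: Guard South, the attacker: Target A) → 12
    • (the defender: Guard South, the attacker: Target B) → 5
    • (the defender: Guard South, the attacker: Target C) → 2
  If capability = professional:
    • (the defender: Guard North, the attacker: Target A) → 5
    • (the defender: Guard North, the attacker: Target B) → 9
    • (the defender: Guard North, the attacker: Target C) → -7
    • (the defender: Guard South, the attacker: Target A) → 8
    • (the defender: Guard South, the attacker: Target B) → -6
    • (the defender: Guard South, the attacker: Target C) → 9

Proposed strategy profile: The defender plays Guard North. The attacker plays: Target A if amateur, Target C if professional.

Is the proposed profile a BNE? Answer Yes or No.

The defender plays Guard North: E[Guard North] = 0.2·(2) + 0.8·(-4) = -2.8; E[Guard South] = -1. Not best-responding. ✗
The attacker (capability amateur), facing Guard North: Target A gives 13, Target B gives 6, Target C gives 3. Proposed Target A is best. ✓
The attacker (capability professional), facing Guard North: Target A gives 5, Target B gives 9, Target C gives -7. Proposed Target C is not best — profitable deviation exists. ✗

No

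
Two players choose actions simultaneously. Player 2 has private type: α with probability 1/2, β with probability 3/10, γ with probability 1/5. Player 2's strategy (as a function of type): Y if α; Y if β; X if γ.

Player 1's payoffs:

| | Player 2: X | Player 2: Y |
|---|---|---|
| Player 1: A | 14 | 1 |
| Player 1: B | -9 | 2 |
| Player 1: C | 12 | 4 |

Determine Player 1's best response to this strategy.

E[A] = 1/2·(1) + 3/10·(1) + 1/5·(14) = 18/5
E[B] = 1/2·(2) + 3/10·(2) + 1/5·(-9) = -1/5
E[C] = 1/2·(4) + 3/10·(4) + 1/5·(12) = 28/5
Best response: C (28/5 is the largest).

C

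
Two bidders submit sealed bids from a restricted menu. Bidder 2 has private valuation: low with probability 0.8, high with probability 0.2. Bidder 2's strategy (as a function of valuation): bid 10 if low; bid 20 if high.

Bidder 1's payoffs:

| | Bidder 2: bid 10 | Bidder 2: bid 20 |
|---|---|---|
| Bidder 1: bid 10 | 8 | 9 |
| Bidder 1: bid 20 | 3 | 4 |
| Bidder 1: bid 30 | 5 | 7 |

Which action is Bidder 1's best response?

Compute Bidder 1's expected payoff for each action, taking the expectation over Bidder 2's type.
E[bid 10] = 0.8·(8) + 0.2·(9) = 8.2
E[bid 20] = 0.8·(3) + 0.2·(4) = 3.2
E[bid 30] = 0.8·(5) + 0.2·(7) = 5.4
Best response: bid 10 (8.2 is the largest).

bid 10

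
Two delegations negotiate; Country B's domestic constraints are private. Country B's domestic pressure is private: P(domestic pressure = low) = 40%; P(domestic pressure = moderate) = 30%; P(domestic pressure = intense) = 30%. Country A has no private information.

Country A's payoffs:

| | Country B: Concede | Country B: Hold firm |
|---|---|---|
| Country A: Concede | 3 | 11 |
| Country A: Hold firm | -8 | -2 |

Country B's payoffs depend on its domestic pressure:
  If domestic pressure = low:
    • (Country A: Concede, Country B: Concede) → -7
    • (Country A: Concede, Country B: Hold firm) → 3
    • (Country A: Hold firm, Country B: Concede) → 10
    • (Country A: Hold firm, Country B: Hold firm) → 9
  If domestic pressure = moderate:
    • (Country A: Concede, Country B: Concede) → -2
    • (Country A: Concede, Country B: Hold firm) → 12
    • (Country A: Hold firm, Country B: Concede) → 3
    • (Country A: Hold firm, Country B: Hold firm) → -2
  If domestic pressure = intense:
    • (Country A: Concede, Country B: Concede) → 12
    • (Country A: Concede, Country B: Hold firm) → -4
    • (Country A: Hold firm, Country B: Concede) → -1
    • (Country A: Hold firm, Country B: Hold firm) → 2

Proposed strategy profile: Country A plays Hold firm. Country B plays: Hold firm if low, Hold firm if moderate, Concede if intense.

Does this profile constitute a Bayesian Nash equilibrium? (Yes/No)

Country A plays Hold firm: E[Hold firm] = 0.4·(-2) + 0.3·(-2) + 0.3·(-8) = -3.8; E[Concede] = 8.6. Not best-responding. ✗
Country B (domestic pressure low), facing Hold firm: Concede gives 10, Hold firm gives 9. Proposed Hold firm is not best — profitable deviation exists. ✗
Country B (domestic pressure moderate), facing Hold firm: Concede gives 3, Hold firm gives -2. Proposed Hold firm is not best — profitable deviation exists. ✗
Country B (domestic pressure intense), facing Hold firm: Concede gives -1, Hold firm gives 2. Proposed Concede is not best — profitable deviation exists. ✗

No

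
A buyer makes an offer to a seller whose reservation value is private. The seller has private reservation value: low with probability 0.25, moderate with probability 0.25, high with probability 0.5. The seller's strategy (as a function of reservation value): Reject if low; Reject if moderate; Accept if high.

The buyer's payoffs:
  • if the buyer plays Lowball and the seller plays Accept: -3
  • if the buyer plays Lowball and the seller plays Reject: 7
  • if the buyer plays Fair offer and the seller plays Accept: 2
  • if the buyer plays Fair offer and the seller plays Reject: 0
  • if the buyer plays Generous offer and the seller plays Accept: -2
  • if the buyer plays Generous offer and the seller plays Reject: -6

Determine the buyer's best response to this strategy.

E[Lowball] = 0.25·(7) + 0.25·(7) + 0.5·(-3) = 2
E[Fair offer] = 0.25·(0) + 0.25·(0) + 0.5·(2) = 1
E[Generous offer] = 0.25·(-6) + 0.25·(-6) + 0.5·(-2) = -4
Best response: Lowball (2 is the largest).

Lowball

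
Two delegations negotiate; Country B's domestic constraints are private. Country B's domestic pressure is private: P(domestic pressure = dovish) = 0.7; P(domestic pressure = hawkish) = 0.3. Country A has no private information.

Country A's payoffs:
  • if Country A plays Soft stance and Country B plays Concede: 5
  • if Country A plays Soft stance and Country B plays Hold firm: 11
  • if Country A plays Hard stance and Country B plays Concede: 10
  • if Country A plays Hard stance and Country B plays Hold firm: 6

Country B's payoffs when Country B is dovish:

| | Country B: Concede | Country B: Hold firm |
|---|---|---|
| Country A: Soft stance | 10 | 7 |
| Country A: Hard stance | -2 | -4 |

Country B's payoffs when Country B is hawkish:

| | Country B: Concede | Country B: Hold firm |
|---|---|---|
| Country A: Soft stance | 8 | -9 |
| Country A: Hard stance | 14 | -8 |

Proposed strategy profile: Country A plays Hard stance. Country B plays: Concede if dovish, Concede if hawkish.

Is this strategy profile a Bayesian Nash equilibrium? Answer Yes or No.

Yes

Country A plays Hard stance: E[Hard stance] = 0.7·(10) + 0.3·(10) = 10; E[Soft stance] = 5. Best-responding. ✓
Country B (domestic pressure dovish), facing Hard stance: Concede gives -2, Hold firm gives -4. Proposed Concede is best. ✓
Country B (domestic pressure hawkish), facing Hard stance: Concede gives 14, Hold firm gives -8. Proposed Concede is best. ✓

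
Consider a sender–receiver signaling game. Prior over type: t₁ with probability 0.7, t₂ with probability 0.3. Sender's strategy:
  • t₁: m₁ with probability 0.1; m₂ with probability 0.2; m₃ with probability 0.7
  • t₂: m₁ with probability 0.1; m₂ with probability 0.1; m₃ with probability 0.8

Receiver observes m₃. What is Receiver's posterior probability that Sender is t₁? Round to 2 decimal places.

0.67

P(m₃) = 0.7·0.7 + 0.3·0.8 = 0.73
P(t₁ | m₃) = (0.7·0.7) / 0.73 = 0.49 / 0.73 = 0.671233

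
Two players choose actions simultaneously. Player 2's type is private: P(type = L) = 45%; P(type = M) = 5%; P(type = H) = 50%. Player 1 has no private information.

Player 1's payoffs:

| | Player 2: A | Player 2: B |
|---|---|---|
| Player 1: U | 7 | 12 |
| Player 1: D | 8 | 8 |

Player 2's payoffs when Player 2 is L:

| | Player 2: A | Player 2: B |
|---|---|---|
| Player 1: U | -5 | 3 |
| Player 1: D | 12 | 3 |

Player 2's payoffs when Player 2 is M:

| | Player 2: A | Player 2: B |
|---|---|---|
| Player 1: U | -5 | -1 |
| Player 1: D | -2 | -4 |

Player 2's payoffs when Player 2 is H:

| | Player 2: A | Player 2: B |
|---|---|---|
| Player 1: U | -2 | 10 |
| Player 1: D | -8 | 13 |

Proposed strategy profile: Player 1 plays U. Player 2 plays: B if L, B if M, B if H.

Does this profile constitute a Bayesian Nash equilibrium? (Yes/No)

Player 1 plays U: E[U] = 0.45·(12) + 0.05·(12) + 0.5·(12) = 12; E[D] = 8. Best-responding. ✓
Player 2 (type L), facing U: A gives -5, B gives 3. Proposed B is best. ✓
Player 2 (type M), facing U: A gives -5, B gives -1. Proposed B is best. ✓
Player 2 (type H), facing U: A gives -2, B gives 10. Proposed B is best. ✓

Yes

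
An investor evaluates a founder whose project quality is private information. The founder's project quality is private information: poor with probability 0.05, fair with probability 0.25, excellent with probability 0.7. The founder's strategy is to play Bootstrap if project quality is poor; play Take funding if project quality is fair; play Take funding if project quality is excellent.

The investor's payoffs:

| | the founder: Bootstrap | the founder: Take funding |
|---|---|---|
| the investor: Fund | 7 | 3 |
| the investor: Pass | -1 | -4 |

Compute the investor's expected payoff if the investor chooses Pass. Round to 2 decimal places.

Take the expectation over the founder's project quality, weighting each type's action by its prior probability.
E[Pass] = 0.05·(-1) + 0.25·(-4) + 0.7·(-4) = (-0.05) + (-1) + (-2.8) = -3.85

-3.85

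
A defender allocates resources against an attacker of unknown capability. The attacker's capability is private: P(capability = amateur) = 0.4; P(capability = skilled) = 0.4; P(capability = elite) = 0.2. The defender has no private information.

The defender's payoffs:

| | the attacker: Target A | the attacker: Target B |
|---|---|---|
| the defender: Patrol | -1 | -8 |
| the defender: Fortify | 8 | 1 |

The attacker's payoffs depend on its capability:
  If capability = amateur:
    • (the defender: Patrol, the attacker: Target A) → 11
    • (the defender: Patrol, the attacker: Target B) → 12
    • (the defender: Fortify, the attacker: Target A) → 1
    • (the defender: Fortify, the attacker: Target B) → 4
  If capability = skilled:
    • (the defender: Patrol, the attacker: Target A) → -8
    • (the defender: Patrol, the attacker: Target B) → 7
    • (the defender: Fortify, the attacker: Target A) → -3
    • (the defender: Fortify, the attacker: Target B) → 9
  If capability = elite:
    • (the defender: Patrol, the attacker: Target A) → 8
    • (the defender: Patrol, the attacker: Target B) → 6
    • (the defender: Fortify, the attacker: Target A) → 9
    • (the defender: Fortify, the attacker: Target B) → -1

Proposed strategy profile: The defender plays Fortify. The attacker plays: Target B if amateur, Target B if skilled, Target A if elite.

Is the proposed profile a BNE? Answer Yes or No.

Yes

The defender plays Fortify: E[Fortify] = 0.4·(1) + 0.4·(1) + 0.2·(8) = 2.4; E[Patrol] = -6.6. Best-responding. ✓
The attacker (capability amateur), facing Fortify: Target A gives 1, Target B gives 4. Proposed Target B is best. ✓
The attacker (capability skilled), facing Fortify: Target A gives -3, Target B gives 9. Proposed Target B is best. ✓
The attacker (capability elite), facing Fortify: Target A gives 9, Target B gives -1. Proposed Target A is best. ✓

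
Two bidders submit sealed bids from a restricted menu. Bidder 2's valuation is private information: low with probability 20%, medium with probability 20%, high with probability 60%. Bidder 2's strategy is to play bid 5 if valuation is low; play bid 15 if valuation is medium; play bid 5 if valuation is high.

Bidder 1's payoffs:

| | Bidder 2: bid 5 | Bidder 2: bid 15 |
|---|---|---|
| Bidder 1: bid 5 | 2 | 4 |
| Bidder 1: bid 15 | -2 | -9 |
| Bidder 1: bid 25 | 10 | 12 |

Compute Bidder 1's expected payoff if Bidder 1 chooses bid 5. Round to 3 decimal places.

Take the expectation over Bidder 2's valuation, weighting each type's action by its prior probability.
E[bid 5] = 0.2·2 + 0.2·4 + 0.6·2 = 0.4 + 0.8 + 1.2 = 2.4

2.400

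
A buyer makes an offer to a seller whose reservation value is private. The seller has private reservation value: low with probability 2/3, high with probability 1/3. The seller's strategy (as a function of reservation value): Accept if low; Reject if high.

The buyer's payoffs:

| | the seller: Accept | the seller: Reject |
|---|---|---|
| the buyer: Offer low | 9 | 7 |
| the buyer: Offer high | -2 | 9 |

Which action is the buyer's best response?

E[Offer low] = 2/3·(9) + 1/3·(7) = 25/3
E[Offer high] = 2/3·(-2) + 1/3·(9) = 5/3
Best response: Offer low (25/3 is the largest).

Offer low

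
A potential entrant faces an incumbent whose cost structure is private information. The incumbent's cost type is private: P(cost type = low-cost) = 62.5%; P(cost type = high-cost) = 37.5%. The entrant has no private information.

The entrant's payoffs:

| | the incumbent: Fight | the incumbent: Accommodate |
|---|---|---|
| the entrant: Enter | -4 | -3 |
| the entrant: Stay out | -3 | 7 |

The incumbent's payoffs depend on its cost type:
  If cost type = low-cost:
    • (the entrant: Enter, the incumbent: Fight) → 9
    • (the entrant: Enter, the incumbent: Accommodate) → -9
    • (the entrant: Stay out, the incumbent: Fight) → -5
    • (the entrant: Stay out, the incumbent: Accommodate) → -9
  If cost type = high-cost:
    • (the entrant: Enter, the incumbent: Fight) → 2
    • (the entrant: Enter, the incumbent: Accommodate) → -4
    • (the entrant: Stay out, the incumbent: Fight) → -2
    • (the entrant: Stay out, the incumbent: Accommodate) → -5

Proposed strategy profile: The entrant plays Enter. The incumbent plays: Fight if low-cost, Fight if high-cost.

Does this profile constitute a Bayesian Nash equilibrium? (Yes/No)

The entrant plays Enter: E[Enter] = 0.625·(-4) + 0.375·(-4) = -4; E[Stay out] = -3. Not best-responding. ✗
The incumbent (cost type low-cost), facing Enter: Fight gives 9, Accommodate gives -9. Proposed Fight is best. ✓
The incumbent (cost type high-cost), facing Enter: Fight gives 2, Accommodate gives -4. Proposed Fight is best. ✓

No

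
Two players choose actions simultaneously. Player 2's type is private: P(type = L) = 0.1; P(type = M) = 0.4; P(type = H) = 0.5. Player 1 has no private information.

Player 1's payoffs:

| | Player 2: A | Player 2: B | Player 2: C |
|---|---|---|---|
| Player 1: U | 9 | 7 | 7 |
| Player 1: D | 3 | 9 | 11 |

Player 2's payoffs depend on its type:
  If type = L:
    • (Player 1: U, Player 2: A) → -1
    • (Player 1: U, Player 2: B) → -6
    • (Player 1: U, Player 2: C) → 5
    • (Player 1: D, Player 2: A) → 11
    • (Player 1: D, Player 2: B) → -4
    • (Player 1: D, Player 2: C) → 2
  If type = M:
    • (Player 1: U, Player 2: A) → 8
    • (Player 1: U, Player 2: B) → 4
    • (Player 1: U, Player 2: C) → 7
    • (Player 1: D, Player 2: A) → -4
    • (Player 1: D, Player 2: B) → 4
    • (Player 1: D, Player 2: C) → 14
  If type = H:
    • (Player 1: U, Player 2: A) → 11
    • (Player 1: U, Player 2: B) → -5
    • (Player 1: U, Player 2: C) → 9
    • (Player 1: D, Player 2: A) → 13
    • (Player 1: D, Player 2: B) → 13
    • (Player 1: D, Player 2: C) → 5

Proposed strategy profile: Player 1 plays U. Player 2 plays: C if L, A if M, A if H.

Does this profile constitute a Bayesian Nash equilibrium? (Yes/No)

Player 1 plays U: E[U] = 0.1·(7) + 0.4·(9) + 0.5·(9) = 8.8; E[D] = 3.8. Best-responding. ✓
Player 2 (type L), facing U: A gives -1, B gives -6, C gives 5. Proposed C is best. ✓
Player 2 (type M), facing U: A gives 8, B gives 4, C gives 7. Proposed A is best. ✓
Player 2 (type H), facing U: A gives 11, B gives -5, C gives 9. Proposed A is best. ✓

Yes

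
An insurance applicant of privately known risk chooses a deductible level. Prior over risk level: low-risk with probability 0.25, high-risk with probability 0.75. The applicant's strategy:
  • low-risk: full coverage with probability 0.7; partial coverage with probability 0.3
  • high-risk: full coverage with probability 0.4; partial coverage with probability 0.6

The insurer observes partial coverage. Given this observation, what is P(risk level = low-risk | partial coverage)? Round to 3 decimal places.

0.143

P(partial coverage) = 0.25·0.3 + 0.75·0.6 = 0.525
P(low-risk | partial coverage) = (0.25·0.3) / 0.525 = 0.075 / 0.525 = 0.142857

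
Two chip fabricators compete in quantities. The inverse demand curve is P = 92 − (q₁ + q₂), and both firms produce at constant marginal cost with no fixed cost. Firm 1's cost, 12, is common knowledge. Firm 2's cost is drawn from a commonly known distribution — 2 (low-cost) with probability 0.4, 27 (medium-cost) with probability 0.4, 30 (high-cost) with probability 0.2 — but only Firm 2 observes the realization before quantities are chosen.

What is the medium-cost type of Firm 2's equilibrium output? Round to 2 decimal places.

Firm 2 with cost c maximizes (92 − (q₁+q₂) − c)·q₂, giving q₂(c) = (92 − c − q₁)/2.
E[c₂] = 0.4·2 + 0.4·27 + 0.2·30 = 17.6
Firm 1's FOC against E[q₂] yields q₁ = (92 − 2·12 + E[c₂])/3 = (92 − 24 + 17.6)/3 = 28.5333.
q₂(medium-cost) = (92 − 27 − 28.5333)/2 = 18.2333.

18.23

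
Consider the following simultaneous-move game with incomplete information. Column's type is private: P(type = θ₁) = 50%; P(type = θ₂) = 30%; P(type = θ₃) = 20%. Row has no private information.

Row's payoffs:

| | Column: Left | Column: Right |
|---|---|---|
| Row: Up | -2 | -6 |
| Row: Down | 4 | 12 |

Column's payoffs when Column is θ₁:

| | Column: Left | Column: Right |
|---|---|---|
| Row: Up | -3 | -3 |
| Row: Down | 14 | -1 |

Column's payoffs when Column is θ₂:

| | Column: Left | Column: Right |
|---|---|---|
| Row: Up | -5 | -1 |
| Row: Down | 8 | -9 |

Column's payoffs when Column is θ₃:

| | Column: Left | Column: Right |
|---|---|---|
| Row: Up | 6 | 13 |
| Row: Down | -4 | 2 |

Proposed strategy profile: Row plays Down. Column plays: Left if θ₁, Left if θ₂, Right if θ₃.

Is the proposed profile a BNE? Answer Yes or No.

Row plays Down: E[Down] = 0.5·(4) + 0.3·(4) + 0.2·(12) = 5.6; E[Up] = -2.8. Best-responding. ✓
Column (type θ₁), facing Down: Left gives 14, Right gives -1. Proposed Left is best. ✓
Column (type θ₂), facing Down: Left gives 8, Right gives -9. Proposed Left is best. ✓
Column (type θ₃), facing Down: Left gives -4, Right gives 2. Proposed Right is best. ✓

Yes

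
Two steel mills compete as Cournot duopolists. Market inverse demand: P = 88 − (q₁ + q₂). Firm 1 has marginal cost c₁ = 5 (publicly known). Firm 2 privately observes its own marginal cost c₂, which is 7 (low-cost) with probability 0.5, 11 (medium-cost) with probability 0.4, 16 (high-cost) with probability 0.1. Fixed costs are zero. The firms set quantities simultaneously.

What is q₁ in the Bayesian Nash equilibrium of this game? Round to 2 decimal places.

29.17

Firm 2 with cost c maximizes (88 − (q₁+q₂) − c)·q₂, giving q₂(c) = (88 − c − q₁)/2.
E[c₂] = 0.5·7 + 0.4·11 + 0.1·16 = 9.5
Firm 1's FOC against E[q₂] yields q₁ = (88 − 2·5 + E[c₂])/3 = (88 − 10 + 9.5)/3 = 29.1667.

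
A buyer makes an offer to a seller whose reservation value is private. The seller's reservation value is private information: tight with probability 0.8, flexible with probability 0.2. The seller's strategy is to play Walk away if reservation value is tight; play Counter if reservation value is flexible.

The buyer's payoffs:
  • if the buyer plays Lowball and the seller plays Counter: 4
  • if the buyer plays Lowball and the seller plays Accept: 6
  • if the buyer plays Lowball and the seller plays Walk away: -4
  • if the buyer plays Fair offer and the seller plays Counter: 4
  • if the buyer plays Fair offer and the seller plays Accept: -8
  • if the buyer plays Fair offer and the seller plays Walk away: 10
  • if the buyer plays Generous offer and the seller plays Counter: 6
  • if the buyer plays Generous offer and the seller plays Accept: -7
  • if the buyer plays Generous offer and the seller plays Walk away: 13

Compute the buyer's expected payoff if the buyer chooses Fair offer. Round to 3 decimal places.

E[Fair offer] = 0.8·10 + 0.2·4 = 8 + 0.8 = 8.8

8.800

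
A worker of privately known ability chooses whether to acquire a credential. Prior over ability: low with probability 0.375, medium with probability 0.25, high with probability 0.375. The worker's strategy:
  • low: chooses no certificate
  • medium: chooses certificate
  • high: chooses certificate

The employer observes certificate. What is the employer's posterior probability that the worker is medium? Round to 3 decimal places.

0.400

P(certificate) = 0.375·0 + 0.25·1 + 0.375·1 = 0.625
P(medium | certificate) = (0.25·1) / 0.625 = 0.25 / 0.625 = 0.4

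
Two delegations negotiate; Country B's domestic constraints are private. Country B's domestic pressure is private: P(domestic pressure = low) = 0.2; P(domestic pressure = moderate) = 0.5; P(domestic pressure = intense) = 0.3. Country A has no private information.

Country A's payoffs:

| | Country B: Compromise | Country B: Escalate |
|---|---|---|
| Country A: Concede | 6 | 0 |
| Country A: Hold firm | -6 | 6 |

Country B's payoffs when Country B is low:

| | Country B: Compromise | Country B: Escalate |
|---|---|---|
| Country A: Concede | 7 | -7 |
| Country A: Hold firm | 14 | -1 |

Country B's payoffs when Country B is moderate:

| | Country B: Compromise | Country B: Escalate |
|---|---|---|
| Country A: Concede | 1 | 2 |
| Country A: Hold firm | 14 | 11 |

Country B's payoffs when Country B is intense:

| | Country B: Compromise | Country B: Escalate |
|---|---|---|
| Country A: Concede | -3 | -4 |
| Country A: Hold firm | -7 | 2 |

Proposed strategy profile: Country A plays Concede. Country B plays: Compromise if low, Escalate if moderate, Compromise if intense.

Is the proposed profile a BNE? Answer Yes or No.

Yes

A profile is a BNE iff every type of every player is best-responding given beliefs about the other side.
Country A plays Concede: E[Concede] = 0.2·(6) + 0.5·(0) + 0.3·(6) = 3; E[Hold firm] = 0. Best-responding. ✓
Country B (domestic pressure low), facing Concede: Compromise gives 7, Escalate gives -7. Proposed Compromise is best. ✓
Country B (domestic pressure moderate), facing Concede: Compromise gives 1, Escalate gives 2. Proposed Escalate is best. ✓
Country B (domestic pressure intense), facing Concede: Compromise gives -3, Escalate gives -4. Proposed Compromise is best. ✓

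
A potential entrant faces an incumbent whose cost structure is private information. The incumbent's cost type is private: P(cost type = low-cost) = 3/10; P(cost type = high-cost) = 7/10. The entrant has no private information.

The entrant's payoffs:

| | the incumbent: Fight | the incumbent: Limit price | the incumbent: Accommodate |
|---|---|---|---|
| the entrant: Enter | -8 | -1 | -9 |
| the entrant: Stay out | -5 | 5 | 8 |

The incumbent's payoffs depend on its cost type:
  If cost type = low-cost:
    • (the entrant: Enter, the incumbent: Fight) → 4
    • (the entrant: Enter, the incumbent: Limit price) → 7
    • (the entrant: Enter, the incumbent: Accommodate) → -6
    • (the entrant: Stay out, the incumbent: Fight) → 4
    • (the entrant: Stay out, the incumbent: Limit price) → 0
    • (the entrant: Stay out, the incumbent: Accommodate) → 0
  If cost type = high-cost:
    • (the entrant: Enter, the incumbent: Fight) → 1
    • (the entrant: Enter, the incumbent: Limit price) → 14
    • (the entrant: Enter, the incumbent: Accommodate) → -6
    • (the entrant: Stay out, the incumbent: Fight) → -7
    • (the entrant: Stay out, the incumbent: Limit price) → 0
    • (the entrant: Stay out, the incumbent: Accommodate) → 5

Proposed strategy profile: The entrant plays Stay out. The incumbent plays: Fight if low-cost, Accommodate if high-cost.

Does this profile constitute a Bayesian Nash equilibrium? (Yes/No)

A profile is a BNE iff every type of every player is best-responding given beliefs about the other side.
The entrant plays Stay out: E[Stay out] = 3/10·(-5) + 7/10·(8) = 41/10; E[Enter] = -87/10. Best-responding. ✓
The incumbent (cost type low-cost), facing Stay out: Fight gives 4, Limit price gives 0, Accommodate gives 0. Proposed Fight is best. ✓
The incumbent (cost type high-cost), facing Stay out: Fight gives -7, Limit price gives 0, Accommodate gives 5. Proposed Accommodate is best. ✓

Yes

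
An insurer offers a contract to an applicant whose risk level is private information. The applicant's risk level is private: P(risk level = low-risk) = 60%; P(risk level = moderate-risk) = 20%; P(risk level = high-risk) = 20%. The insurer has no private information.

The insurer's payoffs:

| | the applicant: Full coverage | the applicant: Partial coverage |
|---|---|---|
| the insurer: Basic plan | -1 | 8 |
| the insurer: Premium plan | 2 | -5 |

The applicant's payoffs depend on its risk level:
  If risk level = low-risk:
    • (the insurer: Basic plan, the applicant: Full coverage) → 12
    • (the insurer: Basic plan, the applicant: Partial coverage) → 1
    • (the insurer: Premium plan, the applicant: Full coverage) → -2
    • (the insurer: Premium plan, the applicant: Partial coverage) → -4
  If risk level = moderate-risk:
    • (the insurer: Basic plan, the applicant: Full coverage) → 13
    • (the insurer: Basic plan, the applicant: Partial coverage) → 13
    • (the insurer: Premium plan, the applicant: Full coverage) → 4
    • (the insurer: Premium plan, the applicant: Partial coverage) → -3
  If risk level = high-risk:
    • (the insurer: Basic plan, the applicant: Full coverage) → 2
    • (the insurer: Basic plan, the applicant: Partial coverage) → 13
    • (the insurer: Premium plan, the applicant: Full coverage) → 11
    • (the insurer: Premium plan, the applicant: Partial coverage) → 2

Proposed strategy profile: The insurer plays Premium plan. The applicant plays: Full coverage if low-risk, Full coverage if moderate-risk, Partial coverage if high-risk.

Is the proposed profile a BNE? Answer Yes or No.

The insurer plays Premium plan: E[Premium plan] = 0.6·(2) + 0.2·(2) + 0.2·(-5) = 0.6; E[Basic plan] = 0.8. Not best-responding. ✗
The applicant (risk level low-risk), facing Premium plan: Full coverage gives -2, Partial coverage gives -4. Proposed Full coverage is best. ✓
The applicant (risk level moderate-risk), facing Premium plan: Full coverage gives 4, Partial coverage gives -3. Proposed Full coverage is best. ✓
The applicant (risk level high-risk), facing Premium plan: Full coverage gives 11, Partial coverage gives 2. Proposed Partial coverage is not best — profitable deviation exists. ✗

No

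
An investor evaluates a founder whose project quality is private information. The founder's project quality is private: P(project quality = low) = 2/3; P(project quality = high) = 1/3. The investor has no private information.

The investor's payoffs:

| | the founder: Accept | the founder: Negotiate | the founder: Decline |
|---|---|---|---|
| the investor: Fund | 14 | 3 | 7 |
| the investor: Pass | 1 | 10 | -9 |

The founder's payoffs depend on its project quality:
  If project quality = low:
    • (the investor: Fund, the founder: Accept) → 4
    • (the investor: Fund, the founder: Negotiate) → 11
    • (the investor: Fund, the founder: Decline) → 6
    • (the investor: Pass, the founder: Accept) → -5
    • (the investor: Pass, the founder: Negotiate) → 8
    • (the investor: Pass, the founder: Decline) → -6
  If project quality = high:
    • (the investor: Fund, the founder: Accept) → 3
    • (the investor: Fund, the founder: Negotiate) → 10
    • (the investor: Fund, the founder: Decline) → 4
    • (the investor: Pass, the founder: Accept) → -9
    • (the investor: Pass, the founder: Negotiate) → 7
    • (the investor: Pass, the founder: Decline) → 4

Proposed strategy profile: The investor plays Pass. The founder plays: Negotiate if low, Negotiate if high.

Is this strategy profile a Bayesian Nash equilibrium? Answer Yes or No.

The investor plays Pass: E[Pass] = 2/3·(10) + 1/3·(10) = 10; E[Fund] = 3. Best-responding. ✓
The founder (project quality low), facing Pass: Accept gives -5, Negotiate gives 8, Decline gives -6. Proposed Negotiate is best. ✓
The founder (project quality high), facing Pass: Accept gives -9, Negotiate gives 7, Decline gives 4. Proposed Negotiate is best. ✓

Yes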